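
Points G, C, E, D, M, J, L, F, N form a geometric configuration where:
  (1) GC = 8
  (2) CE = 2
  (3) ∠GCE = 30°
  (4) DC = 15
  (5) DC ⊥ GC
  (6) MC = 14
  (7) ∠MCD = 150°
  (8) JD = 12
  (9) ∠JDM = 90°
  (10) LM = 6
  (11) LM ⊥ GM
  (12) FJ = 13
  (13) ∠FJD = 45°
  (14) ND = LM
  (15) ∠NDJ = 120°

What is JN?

From the given relations: ND = LM = 6.
Step 1: By the law of cosines on triangle JDN: JN² = 12² + 6² − 2·12·6·cos(120°) = 252, so JN = 6·√7.

Therefore, the length of JN = 6·√7.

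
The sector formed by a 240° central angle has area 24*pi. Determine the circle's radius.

r² = 360 × 24*pi / (π × 240) = 36, so r = 6.

6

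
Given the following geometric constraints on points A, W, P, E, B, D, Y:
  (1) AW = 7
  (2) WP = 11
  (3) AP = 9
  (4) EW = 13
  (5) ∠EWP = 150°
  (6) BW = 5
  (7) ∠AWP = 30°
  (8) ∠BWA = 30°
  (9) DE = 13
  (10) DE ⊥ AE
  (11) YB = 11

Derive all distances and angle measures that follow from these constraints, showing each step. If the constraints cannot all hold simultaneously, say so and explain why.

These constraints are not satisfiable: (1), (2) and (3) fix all three sides of triangle AWP, so by the law of cosines cos(∠AWP) = (7² + 11² − 9²) / (2·7·11) = 0.5779, i.e. ∠AWP ≈ 54.7°, which contradicts (7) ∠AWP = 30°. No planar figure meets all of them, so nothing further can be derived.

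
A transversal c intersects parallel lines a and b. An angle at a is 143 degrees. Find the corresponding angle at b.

Corresponding angles formed by parallel lines and a transversal are equal.
The given angle is 143 degrees.
The corresponding angle = 143 degrees.

143 degrees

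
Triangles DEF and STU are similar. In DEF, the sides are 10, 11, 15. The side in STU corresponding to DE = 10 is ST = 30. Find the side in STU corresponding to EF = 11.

k = 30/10 = 3. TU = 3 * 11 = 33.

33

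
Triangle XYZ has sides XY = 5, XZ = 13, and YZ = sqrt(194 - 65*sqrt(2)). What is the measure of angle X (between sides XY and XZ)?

By the inverse law of cosines: cos(X) = (XY² + XZ² - YZ²) / (2 × XY × XZ)
cos(X) = (5² + 13² - (sqrt(194 - 65*sqrt(2)))²) / (2 × 5 × 13)
cos(X) = (25 + 169 - (194 - 65*sqrt(2))) / 130
cos(X) = sqrt(2)/2
X = arccos(sqrt(2)/2) = 45°

45°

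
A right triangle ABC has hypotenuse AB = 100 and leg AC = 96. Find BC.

BC = sqrt(100^2 - 96^2) = sqrt(784) = 28

28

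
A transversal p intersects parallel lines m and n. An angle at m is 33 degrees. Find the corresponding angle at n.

When a transversal crosses parallel lines, angles in the same position at each intersection are called corresponding angles.
These are always equal, so the answer is 33 degrees.

33 degrees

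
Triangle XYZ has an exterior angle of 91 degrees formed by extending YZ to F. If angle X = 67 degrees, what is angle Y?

The exterior angle theorem states that an exterior angle equals the sum of the two non-adjacent interior angles.
So 91 = 67 + angle Y, which gives angle Y = 91 - 67 = 24 degrees.

24 degrees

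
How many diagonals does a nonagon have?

Total line segments between 9 vertices = C(9,2) = 36.
Subtract the 9 sides: 36 - 9 = 27 diagonals.

27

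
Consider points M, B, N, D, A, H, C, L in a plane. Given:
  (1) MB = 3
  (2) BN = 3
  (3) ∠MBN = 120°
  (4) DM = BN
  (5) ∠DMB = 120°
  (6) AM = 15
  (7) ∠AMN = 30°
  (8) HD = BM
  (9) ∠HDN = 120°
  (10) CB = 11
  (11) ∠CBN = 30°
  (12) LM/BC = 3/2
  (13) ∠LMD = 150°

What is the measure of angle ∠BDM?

From the given relations: DM = BN = 3.
Step 1: By the law of cosines on triangle DMB: DB² = 3² + 3² − 2·3·3·cos(120°) = 27, so DB = 3·√3.
Step 2: By the inverse law of cosines on triangle BDM: cos(∠BDM) = ((3·√3)² + 3² − 3²) / (2·3·√3·3) = 27/31.18 = 0.866, so ∠BDM = 30°.

Therefore, the measure of angle ∠BDM = 30°.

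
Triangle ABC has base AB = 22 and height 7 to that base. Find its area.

A triangle's area is half the area of a rectangle with the same base and height.
Area = (1/2) * 22 * 7 = 77.

77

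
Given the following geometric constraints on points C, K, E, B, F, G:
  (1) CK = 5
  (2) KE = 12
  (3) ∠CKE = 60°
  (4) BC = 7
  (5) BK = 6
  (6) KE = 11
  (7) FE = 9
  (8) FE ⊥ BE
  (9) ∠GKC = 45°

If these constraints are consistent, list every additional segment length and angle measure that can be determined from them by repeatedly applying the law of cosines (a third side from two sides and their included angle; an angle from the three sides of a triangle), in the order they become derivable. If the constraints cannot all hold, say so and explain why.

These constraints are not satisfiable: (2) KE = 12 and (6) KE = 11 assign two different lengths to the same segment. No planar figure meets all of them, so nothing further can be derived.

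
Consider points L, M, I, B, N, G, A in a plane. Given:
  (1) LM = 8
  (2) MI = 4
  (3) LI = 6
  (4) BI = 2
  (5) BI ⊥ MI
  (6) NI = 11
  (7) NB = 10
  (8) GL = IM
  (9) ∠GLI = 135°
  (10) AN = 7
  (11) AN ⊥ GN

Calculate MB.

Step 1: By the law of cosines on triangle MIB: MB² = 4² + 2² − 2·4·2·cos(90°) = 20, so MB = 2·√5.

Therefore, the length of MB = 2·√5.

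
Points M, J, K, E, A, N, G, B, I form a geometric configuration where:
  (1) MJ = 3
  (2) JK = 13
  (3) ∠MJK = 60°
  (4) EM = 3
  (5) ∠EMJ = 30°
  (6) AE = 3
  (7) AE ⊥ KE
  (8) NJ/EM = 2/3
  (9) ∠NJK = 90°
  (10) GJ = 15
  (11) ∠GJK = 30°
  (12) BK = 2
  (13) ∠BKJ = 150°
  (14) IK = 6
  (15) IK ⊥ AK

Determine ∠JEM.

Step 1: By the law of cosines on triangle EMJ: EJ² = 3² + 3² − 2·3·3·cos(30°) = 2.41, so EJ ≈ 1.55.
Step 2: By the inverse law of cosines on triangle JEM: cos(∠JEM) = (1.55² + 3² − 3²) / (2·1.55·3) = 2.41/9.32 = 0.2588, so ∠JEM = 75°.

Therefore, the measure of angle ∠JEM = 75°.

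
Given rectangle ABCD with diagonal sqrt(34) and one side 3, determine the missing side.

The diagonal of a rectangle forms a right triangle with the two sides.
Rearranging the Pythagorean theorem: missing side = sqrt(d^2 - known^2).
= sqrt(34 - 9) = sqrt(25) = 5.

5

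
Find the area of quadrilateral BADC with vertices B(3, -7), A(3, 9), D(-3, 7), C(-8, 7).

Shoelace: sum of cross terms = 166, Area = (1/2)|166| = 83

83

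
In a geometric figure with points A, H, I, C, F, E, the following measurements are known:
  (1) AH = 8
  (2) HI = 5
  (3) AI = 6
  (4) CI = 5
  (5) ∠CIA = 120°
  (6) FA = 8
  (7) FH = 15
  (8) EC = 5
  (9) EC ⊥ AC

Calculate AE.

Step 1: By the law of cosines on triangle CIA: CA² = 5² + 6² − 2·5·6·cos(120°) = 91, so CA = √91.
Step 2: By the law of cosines on triangle ACE: AE² = √91² + 5² − 2·√91·5·cos(90°) = 116, so AE = 2·√29.

Therefore, the length of AE = 2·√29.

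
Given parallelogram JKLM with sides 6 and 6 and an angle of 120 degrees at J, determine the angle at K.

In a parallelogram, consecutive angles are supplementary (sum to 180°).
angle K = 180 - angle J
angle K = 180 - 120
angle K = 60 degrees

60 degrees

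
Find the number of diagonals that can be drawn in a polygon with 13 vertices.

Each of the 13 vertices connects to 10 non-adjacent vertices via diagonals.
Total connections = 13 × 10 = 130, but each diagonal is counted twice.
Number of diagonals = 130 / 2 = 65.

65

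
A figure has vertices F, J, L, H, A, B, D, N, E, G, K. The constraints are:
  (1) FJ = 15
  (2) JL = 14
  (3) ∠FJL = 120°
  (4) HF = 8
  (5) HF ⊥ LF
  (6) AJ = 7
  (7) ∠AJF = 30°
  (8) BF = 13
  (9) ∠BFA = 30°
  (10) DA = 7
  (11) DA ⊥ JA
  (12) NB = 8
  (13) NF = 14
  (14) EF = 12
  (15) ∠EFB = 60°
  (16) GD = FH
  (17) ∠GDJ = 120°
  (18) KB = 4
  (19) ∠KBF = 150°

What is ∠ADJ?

Step 1: By the law of cosines on triangle DAJ: DJ² = 7² + 7² − 2·7·7·cos(90°) = 98, so DJ = 7·√2.
Step 2: By the inverse law of cosines on triangle ADJ: cos(∠ADJ) = (7² + (7·√2)² − 7²) / (2·7·7·√2) = 98/138.59 = 0.7071, so ∠ADJ = 45°.

Therefore, the measure of angle ∠ADJ = 45°.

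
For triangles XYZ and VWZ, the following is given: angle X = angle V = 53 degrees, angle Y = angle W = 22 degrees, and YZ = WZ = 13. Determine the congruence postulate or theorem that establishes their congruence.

The given information matches AAS: Two pairs of corresponding angles and a non-included side are equal (Angle-Angle-Side).

AAS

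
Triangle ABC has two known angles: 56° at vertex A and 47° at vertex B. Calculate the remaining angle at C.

By the triangle angle sum property, the three interior angles of any triangle add up to 180°.
We know angle A = 56° and angle B = 47°, so their sum is 103°.
Therefore angle C = 180° - 103° = 77°.

77 degrees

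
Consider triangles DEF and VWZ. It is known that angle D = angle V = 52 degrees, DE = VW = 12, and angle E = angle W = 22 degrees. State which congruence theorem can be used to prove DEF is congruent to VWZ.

The given information matches ASA: Two pairs of corresponding angles and the included side are equal (Angle-Side-Angle).

ASA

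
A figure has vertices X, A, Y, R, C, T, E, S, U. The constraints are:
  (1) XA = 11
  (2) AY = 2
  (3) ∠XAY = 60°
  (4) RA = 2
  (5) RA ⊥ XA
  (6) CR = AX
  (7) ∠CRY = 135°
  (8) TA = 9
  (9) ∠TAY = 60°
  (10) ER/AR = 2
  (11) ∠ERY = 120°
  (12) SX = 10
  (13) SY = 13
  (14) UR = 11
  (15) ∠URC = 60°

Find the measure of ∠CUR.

From the given relations: CR = AX = 11.
Step 1: By the law of cosines on triangle URC: UC² = 11² + 11² − 2·11·11·cos(60°) = 121, so UC = 11.
Step 2: By the inverse law of cosines on triangle CUR: cos(∠CUR) = (11² + 11² − 11²) / (2·11·11) = 121/242 = 0.5, so ∠CUR = 60°.

Therefore, the measure of angle ∠CUR = 60°.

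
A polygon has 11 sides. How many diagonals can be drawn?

The number of diagonals in an n-gon is n(n - 3)/2.
For n = 11: 11(11 - 3)/2 = 11 × 8 / 2 = 44.

44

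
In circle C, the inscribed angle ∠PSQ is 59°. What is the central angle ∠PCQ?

By the inscribed angle theorem, the central angle is twice the inscribed angle.
Central angle = 2 × 59° = 118°

118°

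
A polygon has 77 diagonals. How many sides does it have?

Using d = n(n - 3)/2, we solve 77 = n(n - 3)/2.
So n(n - 3) = 154.
Testing n = 14: 14 * 11 = 154 = 154. Correct.
The polygon has 14 sides.

14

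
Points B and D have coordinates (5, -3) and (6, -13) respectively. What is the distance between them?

The horizontal distance is |6 - 5| = 1 and the vertical distance is |-13 - -3| = 10.
By the Pythagorean theorem, d = sqrt(1^2 + 10^2) = sqrt(101).

sqrt(101)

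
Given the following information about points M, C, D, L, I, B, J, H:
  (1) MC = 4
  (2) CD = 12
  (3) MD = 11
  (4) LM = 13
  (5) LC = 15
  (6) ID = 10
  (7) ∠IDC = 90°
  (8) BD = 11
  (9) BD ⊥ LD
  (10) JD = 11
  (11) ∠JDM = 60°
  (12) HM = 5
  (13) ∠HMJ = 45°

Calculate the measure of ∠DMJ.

Step 1: By the law of cosines on triangle MDJ: MJ² = 11² + 11² − 2·11·11·cos(60°) = 121, so MJ = 11.
Step 2: By the inverse law of cosines on triangle DMJ: cos(∠DMJ) = (11² + 11² − 11²) / (2·11·11) = 121/242 = 0.5, so ∠DMJ = 60°.

Therefore, the measure of angle ∠DMJ = 60°.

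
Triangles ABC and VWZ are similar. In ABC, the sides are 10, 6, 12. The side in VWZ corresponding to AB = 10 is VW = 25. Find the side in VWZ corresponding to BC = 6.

k = 25/10 = 5/2. WZ = 5/2 * 6 = 15.

15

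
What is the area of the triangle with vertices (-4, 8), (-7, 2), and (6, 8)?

Using the Shoelace formula for a triangle:
Area = (1/2)|x0(y1 - y2) + x1(y2 - y0) + x2(y0 - y1)|
Area = (1/2)|-4(2 - 8) + -7(8 - 8) + 6(8 - 2)|
Area = (1/2)|24 + 0 + 36|
Area = (1/2)|60|
Area = (1/2)(60)
Area = 30

30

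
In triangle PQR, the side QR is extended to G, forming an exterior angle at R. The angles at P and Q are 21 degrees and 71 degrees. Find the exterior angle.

The interior angle at R is 180 - 21 - 71 = 88 degrees.
The exterior angle and interior angle at R are supplementary:
Exterior angle = 180 - 88 = 92 degrees.

92 degrees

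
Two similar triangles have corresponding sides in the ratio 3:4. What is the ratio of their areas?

Area scales with the square of linear dimensions. If every length is multiplied by 3/4, then the area is multiplied by (3/4)^2 = 9/16.
The area ratio is 9:16.

9:16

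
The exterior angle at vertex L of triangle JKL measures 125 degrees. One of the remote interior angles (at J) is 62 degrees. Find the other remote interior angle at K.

angle K = 125 - 62 = 63 degrees (exterior angle theorem).

63 degrees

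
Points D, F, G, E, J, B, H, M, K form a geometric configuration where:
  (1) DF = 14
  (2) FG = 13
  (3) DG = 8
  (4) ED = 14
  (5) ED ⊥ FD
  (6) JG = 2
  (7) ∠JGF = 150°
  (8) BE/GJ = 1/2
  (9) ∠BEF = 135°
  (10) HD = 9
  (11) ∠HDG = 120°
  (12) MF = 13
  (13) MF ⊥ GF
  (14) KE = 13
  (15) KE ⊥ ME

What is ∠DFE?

Step 1: By the law of cosines on triangle FDE: FE² = 14² + 14² − 2·14·14·cos(90°) = 392, so FE = 14·√2.
Step 2: By the inverse law of cosines on triangle DFE: cos(∠DFE) = (14² + (14·√2)² − 14²) / (2·14·14·√2) = 392/554.37 = 0.7071, so ∠DFE = 45°.

Therefore, the measure of angle ∠DFE = 45°.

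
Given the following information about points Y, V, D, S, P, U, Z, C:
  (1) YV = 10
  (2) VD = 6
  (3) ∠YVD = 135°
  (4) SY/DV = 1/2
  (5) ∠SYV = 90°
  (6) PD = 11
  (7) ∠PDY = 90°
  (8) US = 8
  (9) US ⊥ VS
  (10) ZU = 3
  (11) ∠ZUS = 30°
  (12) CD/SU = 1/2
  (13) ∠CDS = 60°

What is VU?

From the given relations: SY = 1/2·DV = 1/2·6 = 3.
Step 1: By the law of cosines on triangle SYV: SV² = 3² + 10² − 2·3·10·cos(90°) = 109, so SV = √109.
Step 2: By the law of cosines on triangle VSU: VU² = √109² + 8² − 2·√109·8·cos(90°) = 173, so VU = √173.

Therefore, the length of VU = √173.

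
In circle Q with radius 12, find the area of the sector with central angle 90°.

Sector area = π(12²)(1/4) = 36*pi

36*pi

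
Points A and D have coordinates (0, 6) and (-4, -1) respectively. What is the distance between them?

d = sqrt((-4)^2 + (-7)^2) = sqrt(65)

sqrt(65)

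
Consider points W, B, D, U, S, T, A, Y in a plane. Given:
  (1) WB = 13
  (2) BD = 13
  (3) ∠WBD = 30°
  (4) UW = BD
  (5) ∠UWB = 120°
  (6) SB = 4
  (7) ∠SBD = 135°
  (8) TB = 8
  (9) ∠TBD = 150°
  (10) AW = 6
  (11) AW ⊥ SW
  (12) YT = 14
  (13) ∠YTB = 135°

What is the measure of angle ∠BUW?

From the given relations: UW = BD = 13.
Step 1: By the law of cosines on triangle UWB: UB² = 13² + 13² − 2·13·13·cos(120°) = 507, so UB = 13·√3.
Step 2: By the inverse law of cosines on triangle BUW: cos(∠BUW) = ((13·√3)² + 13² − 13²) / (2·13·√3·13) = 507/585.43 = 0.866, so ∠BUW = 30°.

Therefore, the measure of angle ∠BUW = 30°.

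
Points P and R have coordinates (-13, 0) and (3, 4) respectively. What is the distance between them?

d = sqrt((16)^2 + (4)^2) = sqrt(272) = 4*sqrt(17)

4*sqrt(17)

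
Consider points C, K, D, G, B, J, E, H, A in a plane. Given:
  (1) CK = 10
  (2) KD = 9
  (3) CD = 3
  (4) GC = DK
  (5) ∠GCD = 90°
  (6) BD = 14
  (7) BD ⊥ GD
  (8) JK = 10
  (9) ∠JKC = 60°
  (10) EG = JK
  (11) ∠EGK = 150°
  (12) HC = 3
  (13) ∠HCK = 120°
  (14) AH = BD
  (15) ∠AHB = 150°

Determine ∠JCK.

Step 1: By the law of cosines on triangle CKJ: CJ² = 10² + 10² − 2·10·10·cos(60°) = 100, so CJ = 10.
Step 2: By the inverse law of cosines on triangle JCK: cos(∠JCK) = (10² + 10² − 10²) / (2·10·10) = 100/200 = 0.5, so ∠JCK = 60°.

Therefore, the measure of angle ∠JCK = 60°.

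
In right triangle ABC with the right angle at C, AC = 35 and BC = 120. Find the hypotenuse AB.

By the Pythagorean theorem: AB^2 = AC^2 + BC^2
AB^2 = 35^2 + 120^2 = 1225 + 14400 = 15625
AB = sqrt(15625) = 125

125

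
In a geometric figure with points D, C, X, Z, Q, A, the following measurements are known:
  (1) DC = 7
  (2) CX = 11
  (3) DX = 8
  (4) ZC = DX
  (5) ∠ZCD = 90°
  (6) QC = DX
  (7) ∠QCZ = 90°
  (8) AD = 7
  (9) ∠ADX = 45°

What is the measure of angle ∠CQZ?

From the given relations: QC = DX = 8; ZC = DX = 8.
Step 1: By the law of cosines on triangle QCZ: QZ² = 8² + 8² − 2·8·8·cos(90°) = 128, so QZ = 8·√2.
Step 2: By the inverse law of cosines on triangle CQZ: cos(∠CQZ) = (8² + (8·√2)² − 8²) / (2·8·8·√2) = 128/181.02 = 0.7071, so ∠CQZ = 45°.

Therefore, the measure of angle ∠CQZ = 45°.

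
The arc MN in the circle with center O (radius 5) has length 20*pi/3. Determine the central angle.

θ = 360 × 20*pi/3 / (2π × 5) = 240° (rearranging arc length formula).

240°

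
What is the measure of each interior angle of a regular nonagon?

Each interior angle of a regular n-gon is (n - 2) * 180 / n.
For n = 9: (9 - 2) * 180 / 9 = 1260/9 = 140 degrees.

140 degrees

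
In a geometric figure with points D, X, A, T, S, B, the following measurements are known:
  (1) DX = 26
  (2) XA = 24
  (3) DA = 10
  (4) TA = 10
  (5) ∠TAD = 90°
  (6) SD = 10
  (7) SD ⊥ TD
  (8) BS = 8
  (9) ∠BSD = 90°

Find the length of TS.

Step 1: By the law of cosines on triangle DAT: DT² = 10² + 10² − 2·10·10·cos(90°) = 200, so DT = 10·√2.
Step 2: By the law of cosines on triangle TDS: TS² = (10·√2)² + 10² − 2·10·√2·10·cos(90°) = 300, so TS = 10·√3.

Therefore, the length of TS = 10·√3.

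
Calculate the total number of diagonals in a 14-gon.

Each of the 14 vertices connects to 11 non-adjacent vertices via diagonals.
Total connections = 14 × 11 = 154, but each diagonal is counted twice.
Number of diagonals = 154 / 2 = 77.

77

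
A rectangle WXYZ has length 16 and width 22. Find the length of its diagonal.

Using the Pythagorean theorem:
d² = 16² + 22² = 256 + 484 = 740
d = sqrt(740) = 2*sqrt(185)

2*sqrt(185)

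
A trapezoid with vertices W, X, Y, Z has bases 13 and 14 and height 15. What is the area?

Area of a trapezoid = (base1 + base2) * height / 2
Area = (13 + 14) * 15 / 2
Area = 27 * 15 / 2
Area = 405 / 2
Area = 405/2

405/2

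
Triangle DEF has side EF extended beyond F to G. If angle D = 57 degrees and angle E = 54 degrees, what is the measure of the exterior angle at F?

The interior angle at F is 180 - 57 - 54 = 69 degrees.
The exterior angle and interior angle at F are supplementary:
Exterior angle = 180 - 69 = 111 degrees.

111 degrees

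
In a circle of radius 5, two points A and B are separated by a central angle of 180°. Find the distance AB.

Drop a perpendicular from the center to the chord, bisecting both the chord and the central angle.
Each half-chord = r sin(θ/2) = 5 sin(90°).
The full chord = 2 × 5 × sin(90°) = 10.

10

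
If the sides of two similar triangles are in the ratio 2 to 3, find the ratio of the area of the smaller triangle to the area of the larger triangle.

The ratio of areas of similar triangles equals the square of the side ratio.
Side ratio = 2:3
Area ratio = (2/3)^2 = 4/9 = 4:9

4:9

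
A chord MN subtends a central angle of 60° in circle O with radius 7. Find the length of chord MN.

Chord length = 2r sin(θ/2)
= 2 × 7 × sin(60°/2)
= 2 × 7 × sin(30°)
= 7

7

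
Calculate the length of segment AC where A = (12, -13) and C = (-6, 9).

The horizontal distance is |-6 - 12| = 18 and the vertical distance is |9 - -13| = 22.
By the Pythagorean theorem, d = sqrt(18^2 + 22^2) = sqrt(808) = 2*sqrt(202).

2*sqrt(202)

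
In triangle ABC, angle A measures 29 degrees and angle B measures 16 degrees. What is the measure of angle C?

By the triangle angle sum property, the three interior angles of any triangle add up to 180°.
We know angle A = 29° and angle B = 16°, so their sum is 45°.
Therefore angle C = 180° - 45° = 135°.

135 degrees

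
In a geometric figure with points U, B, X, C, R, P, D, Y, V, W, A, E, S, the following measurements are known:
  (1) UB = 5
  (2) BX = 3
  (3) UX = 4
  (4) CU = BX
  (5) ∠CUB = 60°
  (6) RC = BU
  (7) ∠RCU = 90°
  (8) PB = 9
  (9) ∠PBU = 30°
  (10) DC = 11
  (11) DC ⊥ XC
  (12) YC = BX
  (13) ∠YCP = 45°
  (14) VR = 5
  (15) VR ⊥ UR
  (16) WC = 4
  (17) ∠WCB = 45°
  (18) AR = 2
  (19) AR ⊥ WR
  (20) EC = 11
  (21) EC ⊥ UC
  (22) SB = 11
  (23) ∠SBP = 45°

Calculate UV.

From the given relations: CU = BX = 3; RC = BU = 5.
Step 1: By the law of cosines on triangle UCR: UR² = 3² + 5² − 2·3·5·cos(90°) = 34, so UR = √34.
Step 2: By the law of cosines on triangle URV: UV² = √34² + 5² − 2·√34·5·cos(90°) = 59, so UV = √59.

Therefore, the length of UV = √59.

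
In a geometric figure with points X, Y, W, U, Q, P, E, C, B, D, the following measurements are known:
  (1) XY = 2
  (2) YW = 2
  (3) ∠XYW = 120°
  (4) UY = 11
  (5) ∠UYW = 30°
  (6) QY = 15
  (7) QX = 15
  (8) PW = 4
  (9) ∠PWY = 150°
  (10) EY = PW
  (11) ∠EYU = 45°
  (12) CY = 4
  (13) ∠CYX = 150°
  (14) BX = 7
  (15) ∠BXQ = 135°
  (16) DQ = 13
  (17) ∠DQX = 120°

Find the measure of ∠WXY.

Step 1: By the law of cosines on triangle XYW: XW² = 2² + 2² − 2·2·2·cos(120°) = 12, so XW = 2·√3.
Step 2: By the inverse law of cosines on triangle WXY: cos(∠WXY) = ((2·√3)² + 2² − 2²) / (2·2·√3·2) = 12/13.86 = 0.866, so ∠WXY = 30°.

Therefore, the measure of angle ∠WXY = 30°.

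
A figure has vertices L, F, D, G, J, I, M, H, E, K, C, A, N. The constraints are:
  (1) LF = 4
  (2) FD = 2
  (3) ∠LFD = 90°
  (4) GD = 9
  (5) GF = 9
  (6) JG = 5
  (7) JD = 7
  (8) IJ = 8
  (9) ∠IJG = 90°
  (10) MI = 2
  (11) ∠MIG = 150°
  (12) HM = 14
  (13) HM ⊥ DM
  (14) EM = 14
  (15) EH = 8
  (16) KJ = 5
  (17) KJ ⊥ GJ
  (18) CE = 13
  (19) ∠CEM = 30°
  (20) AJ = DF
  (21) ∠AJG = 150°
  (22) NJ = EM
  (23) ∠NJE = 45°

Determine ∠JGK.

Step 1: By the law of cosines on triangle GJK: GK² = 5² + 5² − 2·5·5·cos(90°) = 50, so GK = 5·√2.
Step 2: By the inverse law of cosines on triangle JGK: cos(∠JGK) = (5² + (5·√2)² − 5²) / (2·5·5·√2) = 50/70.71 = 0.7071, so ∠JGK = 45°.

Therefore, the measure of angle ∠JGK = 45°.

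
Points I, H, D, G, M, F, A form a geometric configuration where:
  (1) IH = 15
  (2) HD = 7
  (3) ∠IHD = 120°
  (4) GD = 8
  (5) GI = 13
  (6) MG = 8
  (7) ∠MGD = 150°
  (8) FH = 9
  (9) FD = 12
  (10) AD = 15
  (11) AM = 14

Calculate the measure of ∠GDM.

Step 1: By the law of cosines on triangle DGM: DM² = 8² + 8² − 2·8·8·cos(150°) = 238.85, so DM ≈ 15.45.
Step 2: By the inverse law of cosines on triangle GDM: cos(∠GDM) = (8² + 15.45² − 8²) / (2·8·15.45) = 238.85/247.28 = 0.9659, so ∠GDM = 15°.

Therefore, the measure of angle ∠GDM = 15°.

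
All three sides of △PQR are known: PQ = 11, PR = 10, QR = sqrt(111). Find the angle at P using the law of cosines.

When all three sides of a triangle are known, the law of cosines can be rearranged to find any angle.
cos(C) = (a² + b² - c²) / (2ab) gives cos(P) = 1/2.
Taking the inverse cosine: P = 60°.

60°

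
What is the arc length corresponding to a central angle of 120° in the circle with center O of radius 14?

The full circumference is 2πr = 2π(14) = 28*pi.
The arc spans 120° out of 360°, which is a fraction of 1/3.
Arc length = 28*pi × 1/3 = 28*pi/3.

28*pi/3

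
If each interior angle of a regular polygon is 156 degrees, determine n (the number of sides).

The exterior angle is the supplement of the interior angle: 180 - 156 = 24 degrees.
Since the exterior angles of any convex polygon sum to 360 degrees, the number of sides is 360 / 24 = 15.

15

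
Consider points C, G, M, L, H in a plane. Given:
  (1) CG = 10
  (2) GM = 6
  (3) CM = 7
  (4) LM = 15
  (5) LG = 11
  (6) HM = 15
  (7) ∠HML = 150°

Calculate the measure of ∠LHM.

Step 1: By the law of cosines on triangle HML: HL² = 15² + 15² − 2·15·15·cos(150°) = 839.71, so HL ≈ 28.98.
Step 2: By the inverse law of cosines on triangle LHM: cos(∠LHM) = (28.98² + 15² − 15²) / (2·28.98·15) = 839.71/869.33 = 0.9659, so ∠LHM = 15°.

Therefore, the measure of angle ∠LHM = 15°.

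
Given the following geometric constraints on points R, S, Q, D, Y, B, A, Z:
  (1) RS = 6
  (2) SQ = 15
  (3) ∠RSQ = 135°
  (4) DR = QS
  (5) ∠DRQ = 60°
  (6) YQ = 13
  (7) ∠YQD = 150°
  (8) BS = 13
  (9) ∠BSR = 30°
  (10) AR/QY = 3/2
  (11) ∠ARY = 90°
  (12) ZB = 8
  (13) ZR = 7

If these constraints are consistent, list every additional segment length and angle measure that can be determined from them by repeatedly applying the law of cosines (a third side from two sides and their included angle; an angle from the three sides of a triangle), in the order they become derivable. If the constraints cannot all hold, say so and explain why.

The constraints are consistent. Derivable facts, in order:
After 1 step:
- RB ≈ 8.36
- RQ ≈ 19.7
After 2 steps:
- QD ≈ 17.82
- ∠BRS = 128.97°
- ∠BRZ = 62.03°
- ∠BZR = 67.37°
- ∠QRS = 32.57°
- ∠RBS = 21.03°
- ∠RBZ = 50.6°
- ∠RQS = 12.43°
After 3 steps:
- DY ≈ 29.8
- ∠DQR = 46.79°
- ∠QDR = 73.21°
After 4 steps:
- ∠DYQ = 17.4°
- ∠QDY = 12.6°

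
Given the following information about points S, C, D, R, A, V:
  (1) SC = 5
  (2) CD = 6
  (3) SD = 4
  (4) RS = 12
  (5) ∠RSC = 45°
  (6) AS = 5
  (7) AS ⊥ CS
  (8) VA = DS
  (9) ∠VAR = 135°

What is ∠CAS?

Step 1: By the law of cosines on triangle ASC: AC² = 5² + 5² − 2·5·5·cos(90°) = 50, so AC = 5·√2.
Step 2: By the inverse law of cosines on triangle CAS: cos(∠CAS) = ((5·√2)² + 5² − 5²) / (2·5·√2·5) = 50/70.71 = 0.7071, so ∠CAS = 45°.

Therefore, the measure of angle ∠CAS = 45°.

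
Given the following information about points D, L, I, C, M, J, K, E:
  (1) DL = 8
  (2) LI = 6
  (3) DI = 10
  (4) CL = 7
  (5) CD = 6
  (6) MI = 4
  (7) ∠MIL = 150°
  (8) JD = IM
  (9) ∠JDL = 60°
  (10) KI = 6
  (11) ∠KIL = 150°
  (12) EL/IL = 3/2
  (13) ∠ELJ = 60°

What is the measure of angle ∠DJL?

From the given relations: JD = IM = 4.
Step 1: By the law of cosines on triangle JDL: JL² = 4² + 8² − 2·4·8·cos(60°) = 48, so JL = 4·√3.
Step 2: By the inverse law of cosines on triangle DJL: cos(∠DJL) = (4² + (4·√3)² − 8²) / (2·4·4·√3) = 0/55.43 = 0, so ∠DJL = 90°.

Therefore, the measure of angle ∠DJL = 90°.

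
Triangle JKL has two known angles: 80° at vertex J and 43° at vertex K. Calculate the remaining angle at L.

The interior angles sum to 180°: angle L = 180 - 80 - 43 = 57°.
The triangle is acute (angles 80°, 43°, 57°).

57 degrees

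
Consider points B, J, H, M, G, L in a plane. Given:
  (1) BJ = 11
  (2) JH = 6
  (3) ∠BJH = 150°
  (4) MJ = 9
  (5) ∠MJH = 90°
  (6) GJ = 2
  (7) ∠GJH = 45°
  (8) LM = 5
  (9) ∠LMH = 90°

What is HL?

Step 1: By the law of cosines on triangle HJM: HM² = 6² + 9² − 2·6·9·cos(90°) = 117, so HM = 3·√13.
Step 2: By the law of cosines on triangle HML: HL² = (3·√13)² + 5² − 2·3·√13·5·cos(90°) = 142, so HL = √142.

Therefore, the length of HL = √142.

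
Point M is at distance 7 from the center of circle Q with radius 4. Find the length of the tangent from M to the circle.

Let T be the point of tangency. Then QT ⊥ MT (radius ⊥ tangent).
In right triangle QTM: QM² = QT² + MT²
7² = 4² + MT²
MT² = 33, MT = sqrt(33)

sqrt(33)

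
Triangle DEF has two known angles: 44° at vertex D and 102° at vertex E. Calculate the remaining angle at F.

The interior angles sum to 180°: angle F = 180 - 44 - 102 = 34°.
The triangle is obtuse (angles 44°, 102°, 34°).

34 degrees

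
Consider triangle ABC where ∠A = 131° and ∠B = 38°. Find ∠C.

Let angle C = x. Then 131 + 38 + x = 180.
x = 180 - 169 = 11 degrees.

11 degrees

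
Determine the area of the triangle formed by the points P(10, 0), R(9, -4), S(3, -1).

The Shoelace formula computes the area from vertex coordinates by summing cross products.
For vertices (10,0), (9,-4), (3,-1):
Signed sum = 10*-4 - 9*0 + 9*-1 - 3*-4 + 3*0 - 10*-1
= -40 + 3 + 10 = -27
Area = (1/2)|-27| = 27/2.

27/2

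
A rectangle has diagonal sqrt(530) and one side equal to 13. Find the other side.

Using the Pythagorean theorem: d^2 = a^2 + b^2
b^2 = d^2 - a^2
b^2 = 530 - 169
b^2 = 361
b = sqrt(361) = 19

19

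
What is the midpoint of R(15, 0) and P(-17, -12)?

The midpoint is the point halfway along the segment.
Move half the horizontal distance: 15 + (-17 - 15)/2 = 15 + -32/2 = -1
Move half the vertical distance: 0 + (-12 - 0)/2 = 0 + -12/2 = -6
Midpoint = (-1, -6)

(-1, -6)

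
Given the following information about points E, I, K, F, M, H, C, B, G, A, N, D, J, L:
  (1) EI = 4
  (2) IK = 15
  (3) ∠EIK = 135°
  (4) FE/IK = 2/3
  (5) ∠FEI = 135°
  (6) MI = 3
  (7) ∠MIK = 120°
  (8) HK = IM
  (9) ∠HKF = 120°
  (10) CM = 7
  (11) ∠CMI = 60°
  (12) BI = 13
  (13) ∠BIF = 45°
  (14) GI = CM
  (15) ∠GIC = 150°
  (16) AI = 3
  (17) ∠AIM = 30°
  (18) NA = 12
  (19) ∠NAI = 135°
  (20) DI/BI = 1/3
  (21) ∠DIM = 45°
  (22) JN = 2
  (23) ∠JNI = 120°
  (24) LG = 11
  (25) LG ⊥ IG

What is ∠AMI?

Step 1: By the law of cosines on triangle MIA: MA² = 3² + 3² − 2·3·3·cos(30°) = 2.41, so MA ≈ 1.55.
Step 2: By the inverse law of cosines on triangle AMI: cos(∠AMI) = (1.55² + 3² − 3²) / (2·1.55·3) = 2.41/9.32 = 0.2588, so ∠AMI = 75°.

Therefore, the measure of angle ∠AMI = 75°.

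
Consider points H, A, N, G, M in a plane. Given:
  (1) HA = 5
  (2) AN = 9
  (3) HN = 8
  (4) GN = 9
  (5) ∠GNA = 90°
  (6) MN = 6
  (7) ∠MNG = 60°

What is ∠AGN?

Step 1: By the law of cosines on triangle GNA: GA² = 9² + 9² − 2·9·9·cos(90°) = 162, so GA = 9·√2.
Step 2: By the inverse law of cosines on triangle AGN: cos(∠AGN) = ((9·√2)² + 9² − 9²) / (2·9·√2·9) = 162/229.1 = 0.7071, so ∠AGN = 45°.

Therefore, the measure of angle ∠AGN = 45°.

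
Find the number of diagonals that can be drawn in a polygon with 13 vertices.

Each of the 13 vertices connects to 10 non-adjacent vertices via diagonals.
Total connections = 13 × 10 = 130, but each diagonal is counted twice.
Number of diagonals = 130 / 2 = 65.

65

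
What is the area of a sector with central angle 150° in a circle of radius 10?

The full circle has area πr² = π(10)² = 100*pi.
The sector covers 150° out of 360°, a fraction of 5/12.
Sector area = 100*pi × 5/12 = 125*pi/3.

125*pi/3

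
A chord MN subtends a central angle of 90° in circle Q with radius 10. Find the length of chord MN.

Chord length = 2r sin(θ/2)
= 2 × 10 × sin(90°/2)
= 2 × 10 × sin(45°)
= 10*sqrt(2)

10*sqrt(2)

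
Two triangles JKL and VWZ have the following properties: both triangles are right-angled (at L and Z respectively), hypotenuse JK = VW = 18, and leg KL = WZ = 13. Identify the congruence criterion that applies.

Consider the given information: both triangles are right-angled (at L and Z respectively), hypotenuse JK = VW = 18, and leg KL = WZ = 13
This is not SSS or ASA: SSS requires all three pairs of sides, but we don't have that. ASA requires two angles and the side between them.
The correct criterion is HL. The hypotenuse and one leg of two right triangles are equal (Hypotenuse-Leg).

HL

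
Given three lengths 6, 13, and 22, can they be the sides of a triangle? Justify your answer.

Check the triangle inequality: 6 + 13 = 19 ≤ 22.
Since the sum of two sides does not exceed the third, no triangle can be formed.

No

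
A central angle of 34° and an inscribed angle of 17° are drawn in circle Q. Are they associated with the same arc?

By the inscribed angle theorem, if both angles subtend the same arc, the inscribed angle must be half the central angle.
Half of 34° = 17°, which equals the given inscribed angle of 17°.
Therefore, yes, they correspond to the same arc.

Yes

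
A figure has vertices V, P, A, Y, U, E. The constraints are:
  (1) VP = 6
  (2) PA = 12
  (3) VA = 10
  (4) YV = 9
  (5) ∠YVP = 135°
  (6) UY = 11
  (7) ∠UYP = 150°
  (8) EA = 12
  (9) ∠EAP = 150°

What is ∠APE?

Step 1: By the law of cosines on triangle PAE: PE² = 12² + 12² − 2·12·12·cos(150°) = 537.42, so PE ≈ 23.18.
Step 2: By the inverse law of cosines on triangle APE: cos(∠APE) = (12² + 23.18² − 12²) / (2·12·23.18) = 537.42/556.37 = 0.9659, so ∠APE = 15°.

Therefore, the measure of angle ∠APE = 15°.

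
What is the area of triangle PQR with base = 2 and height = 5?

Area = (1/2)(2)(5) = 5

5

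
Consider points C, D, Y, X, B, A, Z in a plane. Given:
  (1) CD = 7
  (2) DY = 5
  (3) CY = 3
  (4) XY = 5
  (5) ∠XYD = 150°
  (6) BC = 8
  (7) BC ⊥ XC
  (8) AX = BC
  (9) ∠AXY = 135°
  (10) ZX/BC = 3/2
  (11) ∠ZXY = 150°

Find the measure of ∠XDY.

Step 1: By the law of cosines on triangle DYX: DX² = 5² + 5² − 2·5·5·cos(150°) = 93.3, so DX ≈ 9.66.
Step 2: By the inverse law of cosines on triangle XDY: cos(∠XDY) = (9.66² + 5² − 5²) / (2·9.66·5) = 93.3/96.59 = 0.9659, so ∠XDY = 15°.

Therefore, the measure of angle ∠XDY = 15°.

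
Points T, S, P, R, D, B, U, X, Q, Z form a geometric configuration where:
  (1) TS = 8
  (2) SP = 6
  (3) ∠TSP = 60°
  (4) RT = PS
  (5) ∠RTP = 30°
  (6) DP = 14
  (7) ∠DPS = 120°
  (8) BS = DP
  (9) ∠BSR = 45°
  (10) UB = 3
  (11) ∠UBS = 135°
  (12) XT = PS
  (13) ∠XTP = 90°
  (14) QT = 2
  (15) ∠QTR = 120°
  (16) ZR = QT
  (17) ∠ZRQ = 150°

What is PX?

From the given relations: XT = PS = 6.
Step 1: By the law of cosines on triangle PST: PT² = 6² + 8² − 2·6·8·cos(60°) = 52, so PT = 2·√13.
Step 2: By the law of cosines on triangle PTX: PX² = (2·√13)² + 6² − 2·2·√13·6·cos(90°) = 88, so PX = 2·√22.

Therefore, the length of PX = 2·√22.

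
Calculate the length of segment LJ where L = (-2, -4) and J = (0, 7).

The horizontal distance is |0 - -2| = 2 and the vertical distance is |7 - -4| = 11.
By the Pythagorean theorem, d = sqrt(2^2 + 11^2) = sqrt(125) = 5*sqrt(5).

5*sqrt(5)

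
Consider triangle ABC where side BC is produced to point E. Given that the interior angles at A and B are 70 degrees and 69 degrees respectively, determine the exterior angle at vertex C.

The interior angle at C is 180 - 70 - 69 = 41 degrees.
The exterior angle and interior angle at C are supplementary:
Exterior angle = 180 - 41 = 139 degrees.

139 degrees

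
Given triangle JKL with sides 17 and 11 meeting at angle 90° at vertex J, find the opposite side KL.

By the law of cosines: KL^2 = JK^2 + JL^2 - 2*JK*JL*cos(J)
KL^2 = 17^2 + 11^2 - 2*17*11*cos(90°)
KL^2 = 289 + 121 - 374*(0)
KL^2 = 410
KL = sqrt(410)

sqrt(410)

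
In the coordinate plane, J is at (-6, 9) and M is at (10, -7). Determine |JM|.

The horizontal distance is |10 - -6| = 16 and the vertical distance is |-7 - 9| = 16.
By the Pythagorean theorem, d = sqrt(16^2 + 16^2) = sqrt(512) = 16*sqrt(2).

16*sqrt(2)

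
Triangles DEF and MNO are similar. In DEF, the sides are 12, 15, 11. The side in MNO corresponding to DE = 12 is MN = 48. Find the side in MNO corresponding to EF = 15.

k = 48/12 = 4. NO = 4 * 15 = 60.

60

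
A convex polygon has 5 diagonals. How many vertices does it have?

Using d = n(n - 3)/2, we solve 5 = n(n - 3)/2.
So n(n - 3) = 10.
Testing n = 5: 5 * 2 = 10 = 10. Correct.
The polygon has 5 sides.

5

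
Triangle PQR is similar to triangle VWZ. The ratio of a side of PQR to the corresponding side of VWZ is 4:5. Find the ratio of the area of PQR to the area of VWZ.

Area ratio = (side ratio)^2 = (4/5)^2 = 16:25.

16:25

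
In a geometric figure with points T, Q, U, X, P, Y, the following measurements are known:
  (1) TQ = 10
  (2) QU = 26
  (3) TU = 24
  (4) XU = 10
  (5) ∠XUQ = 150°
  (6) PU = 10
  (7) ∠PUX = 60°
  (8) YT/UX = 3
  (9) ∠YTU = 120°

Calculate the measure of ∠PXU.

Step 1: By the law of cosines on triangle XUP: XP² = 10² + 10² − 2·10·10·cos(60°) = 100, so XP = 10.
Step 2: By the inverse law of cosines on triangle PXU: cos(∠PXU) = (10² + 10² − 10²) / (2·10·10) = 100/200 = 0.5, so ∠PXU = 60°.

Therefore, the measure of angle ∠PXU = 60°.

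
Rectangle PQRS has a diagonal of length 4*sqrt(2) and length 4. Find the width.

b = sqrt(d^2 - a^2) = sqrt(32 - 16) = sqrt(16) = 4

4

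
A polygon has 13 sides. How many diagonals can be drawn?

Total line segments between 13 vertices = C(13,2) = 78.
Subtract the 13 sides: 78 - 13 = 65 diagonals.

65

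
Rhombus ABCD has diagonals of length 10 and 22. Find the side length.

Half-diagonals are 5 and 11. side = sqrt(5^2 + 11^2) = sqrt(146)

sqrt(146)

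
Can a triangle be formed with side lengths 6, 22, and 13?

No.
The triangle inequality is violated: 6 + 13 = 19 ≤ 22.
These lengths cannot form a triangle.

No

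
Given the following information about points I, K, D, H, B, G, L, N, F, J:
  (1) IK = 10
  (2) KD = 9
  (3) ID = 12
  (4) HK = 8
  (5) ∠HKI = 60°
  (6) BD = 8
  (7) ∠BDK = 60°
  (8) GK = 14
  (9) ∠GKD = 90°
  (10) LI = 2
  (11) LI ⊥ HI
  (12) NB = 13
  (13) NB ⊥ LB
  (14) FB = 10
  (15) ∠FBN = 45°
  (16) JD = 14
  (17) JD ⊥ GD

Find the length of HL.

Step 1: By the law of cosines on triangle HKI: HI² = 8² + 10² − 2·8·10·cos(60°) = 84, so HI = 2·√21.
Step 2: By the law of cosines on triangle HIL: HL² = (2·√21)² + 2² − 2·2·√21·2·cos(90°) = 88, so HL = 2·√22.

Therefore, the length of HL = 2·√22.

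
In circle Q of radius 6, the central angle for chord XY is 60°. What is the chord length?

Drop a perpendicular from the center to the chord, bisecting both the chord and the central angle.
Each half-chord = r sin(θ/2) = 6 sin(30°).
The full chord = 2 × 6 × sin(30°) = 6.

6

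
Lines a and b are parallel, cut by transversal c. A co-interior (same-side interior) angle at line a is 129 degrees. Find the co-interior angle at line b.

Co-interior angles (same-side interior) formed by parallel lines and a transversal are supplementary (sum to 180 degrees).
The given angle is 129 degrees.
The co-interior angle = 180 - 129 = 51 degrees.

51 degrees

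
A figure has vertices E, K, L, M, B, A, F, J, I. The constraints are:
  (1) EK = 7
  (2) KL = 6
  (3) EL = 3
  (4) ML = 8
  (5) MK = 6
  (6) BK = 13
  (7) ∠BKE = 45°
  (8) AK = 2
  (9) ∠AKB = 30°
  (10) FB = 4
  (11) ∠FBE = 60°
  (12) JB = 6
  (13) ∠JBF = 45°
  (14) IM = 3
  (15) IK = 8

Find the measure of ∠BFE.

Step 1: By the law of cosines on triangle BKE: BE² = 13² + 7² − 2·13·7·cos(45°) = 89.31, so BE ≈ 9.45.
Step 2: By the law of cosines on triangle FBE: FE² = 4² + 9.45² − 2·4·9.45·cos(60°) = 67.51, so FE ≈ 8.22.
Step 3: By the inverse law of cosines on triangle BFE: cos(∠BFE) = (4² + 8.22² − 9.45²) / (2·4·8.22) = -5.8/65.73 = -0.0883, so ∠BFE = 95.06°.

Therefore, the measure of angle ∠BFE = 95.06°.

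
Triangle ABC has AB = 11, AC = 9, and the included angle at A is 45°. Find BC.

Law of cosines: BC^2 = 11^2 + 9^2 - 2(11)(9)cos(45°) = 202 - 99*sqrt(2), so BC = sqrt(202 - 99*sqrt(2)).

sqrt(202 - 99*sqrt(2))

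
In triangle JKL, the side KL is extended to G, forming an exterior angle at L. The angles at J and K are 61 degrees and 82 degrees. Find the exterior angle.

Exterior angle = 61 + 82 = 143 degrees (exterior angle theorem).

143 degrees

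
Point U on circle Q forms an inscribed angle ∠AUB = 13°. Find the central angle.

The inscribed angle theorem states that a central angle is always twice any inscribed angle that subtends the same arc.
Since the inscribed angle is 13°, the central angle = 2 × 13° = 26°.

26°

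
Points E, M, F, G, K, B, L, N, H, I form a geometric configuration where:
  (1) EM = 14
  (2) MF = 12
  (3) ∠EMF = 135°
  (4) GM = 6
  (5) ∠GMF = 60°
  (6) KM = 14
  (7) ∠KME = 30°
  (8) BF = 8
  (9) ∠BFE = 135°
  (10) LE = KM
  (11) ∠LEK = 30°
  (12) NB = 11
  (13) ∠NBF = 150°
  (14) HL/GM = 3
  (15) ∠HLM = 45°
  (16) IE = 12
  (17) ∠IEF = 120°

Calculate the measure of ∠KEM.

Step 1: By the law of cosines on triangle EMK: EK² = 14² + 14² − 2·14·14·cos(30°) = 52.52, so EK ≈ 7.25.
Step 2: By the inverse law of cosines on triangle KEM: cos(∠KEM) = (7.25² + 14² − 14²) / (2·7.25·14) = 52.52/202.91 = 0.2588, so ∠KEM = 75°.

Therefore, the measure of angle ∠KEM = 75°.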